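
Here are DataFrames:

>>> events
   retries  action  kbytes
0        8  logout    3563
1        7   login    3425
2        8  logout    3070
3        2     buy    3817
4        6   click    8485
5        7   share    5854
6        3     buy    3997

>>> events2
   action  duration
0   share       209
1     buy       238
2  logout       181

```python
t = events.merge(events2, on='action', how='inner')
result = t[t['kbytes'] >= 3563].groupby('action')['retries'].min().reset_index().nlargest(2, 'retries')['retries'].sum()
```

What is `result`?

15

merge on 'action' (how='inner') → 5 rows:
   retries  action  kbytes  duration
0        8  logout    3563       181
1        8  logout    3070       181
2        2     buy    3817       238
3        7   share    5854       209
4        3     buy    3997       238
filter rows where kbytes >= 3563:
   retries  action  kbytes  duration
0        8  logout    3563       181
2        2     buy    3817       238
3        7   share    5854       209
4        3     buy    3997       238
group by action, min of retries:
action
buy       2
logout    8
share     7
Name: retries, dtype: int64
reset_index():
   action  retries
0     buy        2
1  logout        8
2   share        7
take 2 rows with largest retries:
   action  retries
1  logout        8
2   share        7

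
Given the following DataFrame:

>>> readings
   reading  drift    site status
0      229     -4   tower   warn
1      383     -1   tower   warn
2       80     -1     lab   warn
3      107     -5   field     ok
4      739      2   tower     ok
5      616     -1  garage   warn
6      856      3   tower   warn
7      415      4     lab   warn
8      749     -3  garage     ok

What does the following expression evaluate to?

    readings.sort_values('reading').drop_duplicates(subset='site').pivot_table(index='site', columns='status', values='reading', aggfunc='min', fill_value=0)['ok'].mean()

sort by reading:
   reading  drift    site status
2       80     -1     lab   warn
3      107     -5   field     ok
0      229     -4   tower   warn
1      383     -1   tower   warn
7      415      4     lab   warn
5      616     -1  garage   warn
4      739      2   tower     ok
8      749     -3  garage     ok
6      856      3   tower   warn
drop duplicate site (keep=first):
   reading  drift    site status
2       80     -1     lab   warn
3      107     -5   field     ok
0      229     -4   tower   warn
5      616     -1  garage   warn
pivot: rows=site, cols=status, min(reading):
status   ok  warn
site             
field   107     0
garage    0   616
lab       0    80
tower     0   229
Reading off the mean of column 'ok', we get 26.75.

26.75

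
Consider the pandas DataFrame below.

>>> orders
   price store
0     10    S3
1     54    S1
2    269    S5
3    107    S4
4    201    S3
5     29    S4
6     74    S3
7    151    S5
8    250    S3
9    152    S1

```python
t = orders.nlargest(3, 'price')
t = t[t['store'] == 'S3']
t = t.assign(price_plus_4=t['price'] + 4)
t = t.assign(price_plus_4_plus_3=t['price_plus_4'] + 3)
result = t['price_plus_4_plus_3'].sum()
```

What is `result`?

465

take 3 rows with largest price:
   price store
2    269    S5
8    250    S3
4    201    S3
filter rows where store == 'S3':
   price store
8    250    S3
4    201    S3
add column price_plus_4 = t['price'] + 4:
   price store  price_plus_4
8    250    S3           254
4    201    S3           205
add column price_plus_4_plus_3 = t['price_plus_4'] + 3:
   price store  price_plus_4  price_plus_4_plus_3
8    250    S3           254                  257
4    201    S3           205                  208
Finally, sum of column 'price_plus_4_plus_3' = 465.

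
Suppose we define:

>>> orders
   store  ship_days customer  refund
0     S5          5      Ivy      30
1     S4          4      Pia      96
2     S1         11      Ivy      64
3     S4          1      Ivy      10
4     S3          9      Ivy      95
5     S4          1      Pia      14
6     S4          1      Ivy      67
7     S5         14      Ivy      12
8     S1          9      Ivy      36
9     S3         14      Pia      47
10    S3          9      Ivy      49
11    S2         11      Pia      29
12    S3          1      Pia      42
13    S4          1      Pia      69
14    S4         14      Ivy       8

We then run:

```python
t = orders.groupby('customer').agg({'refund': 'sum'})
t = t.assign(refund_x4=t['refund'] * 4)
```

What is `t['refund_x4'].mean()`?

1336.0

group by customer, sum of refund:
          refund
customer        
Ivy          371
Pia          297
add column refund_x4 = t['refund'] * 4:
          refund  refund_x4
customer                   
Ivy          371       1484
Pia          297       1188
Finally, mean of column 'refund_x4' = 1336.0.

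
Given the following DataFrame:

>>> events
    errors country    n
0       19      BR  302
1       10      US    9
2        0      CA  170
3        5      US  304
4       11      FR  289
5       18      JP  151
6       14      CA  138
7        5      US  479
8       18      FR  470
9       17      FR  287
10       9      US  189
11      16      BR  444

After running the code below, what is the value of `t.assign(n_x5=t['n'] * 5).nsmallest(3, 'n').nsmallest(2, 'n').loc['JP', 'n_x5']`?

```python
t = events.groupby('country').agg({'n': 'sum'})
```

group by country, sum of n:
            n
country      
BR        746
CA        308
FR       1046
JP        151
US        981
add column n_x5 = t['n'] * 5:
            n  n_x5
country            
BR        746  3730
CA        308  1540
FR       1046  5230
JP        151   755
US        981  4905
take 3 rows with smallest n:
           n  n_x5
country           
JP       151   755
CA       308  1540
BR       746  3730
take 2 rows with smallest n:
           n  n_x5
country           
JP       151   755
CA       308  1540
value at row 'JP', column 'n_x5' → 755

755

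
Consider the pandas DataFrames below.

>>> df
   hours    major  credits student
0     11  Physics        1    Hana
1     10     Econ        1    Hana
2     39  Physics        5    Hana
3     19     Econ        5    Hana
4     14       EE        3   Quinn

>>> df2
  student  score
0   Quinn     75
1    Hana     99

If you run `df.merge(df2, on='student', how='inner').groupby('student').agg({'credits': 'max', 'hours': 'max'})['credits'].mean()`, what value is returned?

4.0

merge on 'student' (how='inner') → 5 rows:
   hours    major  credits student  score
0     11  Physics        1    Hana     99
1     10     Econ        1    Hana     99
2     39  Physics        5    Hana     99
3     19     Econ        5    Hana     99
4     14       EE        3   Quinn     75
group by student: max(credits), max(hours):
         credits  hours
student                
Hana           5     39
Quinn          3     14
mean of column 'credits' → 4.0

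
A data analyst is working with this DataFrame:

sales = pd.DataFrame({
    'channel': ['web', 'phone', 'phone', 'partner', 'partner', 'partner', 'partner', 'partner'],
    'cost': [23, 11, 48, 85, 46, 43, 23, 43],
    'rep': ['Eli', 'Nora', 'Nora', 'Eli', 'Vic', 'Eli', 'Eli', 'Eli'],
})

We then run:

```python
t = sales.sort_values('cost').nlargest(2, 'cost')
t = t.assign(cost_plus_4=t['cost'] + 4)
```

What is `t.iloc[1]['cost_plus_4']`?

sort by cost:
   channel  cost   rep
1    phone    11  Nora
0      web    23   Eli
6  partner    23   Eli
5  partner    43   Eli
7  partner    43   Eli
4  partner    46   Vic
2    phone    48  Nora
3  partner    85   Eli
take 2 rows with largest cost:
   channel  cost   rep
3  partner    85   Eli
2    phone    48  Nora
add column cost_plus_4 = t['cost'] + 4:
   channel  cost   rep  cost_plus_4
3  partner    85   Eli           89
2    phone    48  Nora           52

52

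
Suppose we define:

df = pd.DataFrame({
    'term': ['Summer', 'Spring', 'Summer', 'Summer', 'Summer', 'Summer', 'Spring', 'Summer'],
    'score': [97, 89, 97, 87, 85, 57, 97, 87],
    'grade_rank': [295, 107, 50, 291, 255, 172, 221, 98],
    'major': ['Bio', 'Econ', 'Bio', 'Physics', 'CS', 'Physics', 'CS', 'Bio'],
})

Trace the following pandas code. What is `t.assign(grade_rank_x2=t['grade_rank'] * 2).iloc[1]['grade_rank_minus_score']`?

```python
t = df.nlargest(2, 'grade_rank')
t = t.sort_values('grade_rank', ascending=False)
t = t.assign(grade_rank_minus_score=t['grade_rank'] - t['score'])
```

take 2 rows with largest grade_rank:
     term  score  grade_rank    major
0  Summer     97         295      Bio
3  Summer     87         291  Physics
sort by grade_rank descending:
     term  score  grade_rank    major
0  Summer     97         295      Bio
3  Summer     87         291  Physics
add column grade_rank_minus_score = t['grade_rank'] - t['score']:
     term  score  grade_rank    major  grade_rank_minus_score
0  Summer     97         295      Bio                     198
3  Summer     87         291  Physics                     204
add column grade_rank_x2 = t['grade_rank'] * 2:
     term  score  grade_rank    major  grade_rank_minus_score  grade_rank_x2
0  Summer     97         295      Bio                     198            590
3  Summer     87         291  Physics                     204            582
So iloc[1]['grade_rank_minus_score'] = 204.

204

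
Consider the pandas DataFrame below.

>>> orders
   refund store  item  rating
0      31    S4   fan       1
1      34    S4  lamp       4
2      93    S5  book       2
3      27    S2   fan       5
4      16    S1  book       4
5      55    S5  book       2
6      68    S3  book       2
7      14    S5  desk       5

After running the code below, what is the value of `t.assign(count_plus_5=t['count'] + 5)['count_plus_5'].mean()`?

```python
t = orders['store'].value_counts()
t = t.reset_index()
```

6.6

value_counts of store:
store
S5    3
S4    2
S2    1
S1    1
S3    1
Name: count, dtype: int64
reset_index():
  store  count
0    S5      3
1    S4      2
2    S2      1
3    S1      1
4    S3      1
add column count_plus_5 = t['count'] + 5:
  store  count  count_plus_5
0    S5      3             8
1    S4      2             7
2    S2      1             6
3    S1      1             6
4    S3      1             6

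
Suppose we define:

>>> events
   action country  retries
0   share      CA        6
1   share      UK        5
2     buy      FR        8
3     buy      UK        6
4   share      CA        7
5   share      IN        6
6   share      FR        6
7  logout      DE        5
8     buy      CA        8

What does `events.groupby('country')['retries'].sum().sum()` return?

57

group by country, sum of retries:
country
CA    21
DE     5
FR    14
IN     6
UK    11
Name: retries, dtype: int64
Then the sum of the resulting series: 57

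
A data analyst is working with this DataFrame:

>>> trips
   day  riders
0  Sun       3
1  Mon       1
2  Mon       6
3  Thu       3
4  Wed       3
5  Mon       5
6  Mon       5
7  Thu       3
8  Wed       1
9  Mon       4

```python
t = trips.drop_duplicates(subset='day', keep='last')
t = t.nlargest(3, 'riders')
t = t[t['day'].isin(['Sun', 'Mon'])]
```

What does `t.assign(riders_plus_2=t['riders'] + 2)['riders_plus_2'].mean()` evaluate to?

drop duplicate day (keep=last):
   day  riders
0  Sun       3
7  Thu       3
8  Wed       1
9  Mon       4
take 3 rows with largest riders:
   day  riders
9  Mon       4
0  Sun       3
7  Thu       3
filter rows where day in ['Sun', 'Mon']:
   day  riders
9  Mon       4
0  Sun       3
add column riders_plus_2 = t['riders'] + 2:
   day  riders  riders_plus_2
9  Mon       4              6
0  Sun       3              5
Reading off the mean of column 'riders_plus_2', we get 5.5.

5.5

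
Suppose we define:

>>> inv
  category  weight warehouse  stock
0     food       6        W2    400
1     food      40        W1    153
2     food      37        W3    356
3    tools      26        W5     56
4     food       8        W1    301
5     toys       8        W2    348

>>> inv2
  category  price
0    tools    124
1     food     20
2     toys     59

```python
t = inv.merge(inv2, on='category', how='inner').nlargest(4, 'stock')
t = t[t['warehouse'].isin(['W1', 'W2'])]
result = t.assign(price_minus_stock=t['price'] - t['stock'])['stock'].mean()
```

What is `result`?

merge on 'category' (how='inner') → 6 rows:
  category  weight warehouse  stock  price
0     food       6        W2    400     20
1     food      40        W1    153     20
2     food      37        W3    356     20
3    tools      26        W5     56    124
4     food       8        W1    301     20
5     toys       8        W2    348     59
take 4 rows with largest stock:
  category  weight warehouse  stock  price
0     food       6        W2    400     20
2     food      37        W3    356     20
5     toys       8        W2    348     59
4     food       8        W1    301     20
filter rows where warehouse in ['W1', 'W2']:
  category  weight warehouse  stock  price
0     food       6        W2    400     20
5     toys       8        W2    348     59
4     food       8        W1    301     20
add column price_minus_stock = t['price'] - t['stock']:
  category  weight warehouse  stock  price  price_minus_stock
0     food       6        W2    400     20               -380
5     toys       8        W2    348     59               -289
4     food       8        W1    301     20               -281

349.666666667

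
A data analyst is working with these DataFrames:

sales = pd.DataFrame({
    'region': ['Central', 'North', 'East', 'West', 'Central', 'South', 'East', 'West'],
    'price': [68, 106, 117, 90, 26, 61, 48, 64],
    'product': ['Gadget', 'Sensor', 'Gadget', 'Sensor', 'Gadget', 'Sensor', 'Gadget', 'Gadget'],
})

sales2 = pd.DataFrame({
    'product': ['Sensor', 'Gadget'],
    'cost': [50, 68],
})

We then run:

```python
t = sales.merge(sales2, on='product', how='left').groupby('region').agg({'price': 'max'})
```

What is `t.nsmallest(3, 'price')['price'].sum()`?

219

merge on 'product' (how='left') → 8 rows:
    region  price product  cost
0  Central     68  Gadget    68
1    North    106  Sensor    50
2     East    117  Gadget    68
3     West     90  Sensor    50
4  Central     26  Gadget    68
5    South     61  Sensor    50
6     East     48  Gadget    68
7     West     64  Gadget    68
group by region, max of price:
         price
region        
Central     68
East       117
North      106
South       61
West        90
take 3 rows with smallest price:
         price
region        
South       61
Central     68
West        90
sum of column 'price' → 219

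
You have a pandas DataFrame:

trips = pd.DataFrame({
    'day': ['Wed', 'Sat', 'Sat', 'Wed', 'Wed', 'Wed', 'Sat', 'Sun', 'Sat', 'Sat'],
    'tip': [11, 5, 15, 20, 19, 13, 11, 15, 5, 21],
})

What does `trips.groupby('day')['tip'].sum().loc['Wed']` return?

63

group by day, sum of tip:
day
Sat    57
Sun    15
Wed    63
Name: tip, dtype: int64
value at index 'Wed' → 63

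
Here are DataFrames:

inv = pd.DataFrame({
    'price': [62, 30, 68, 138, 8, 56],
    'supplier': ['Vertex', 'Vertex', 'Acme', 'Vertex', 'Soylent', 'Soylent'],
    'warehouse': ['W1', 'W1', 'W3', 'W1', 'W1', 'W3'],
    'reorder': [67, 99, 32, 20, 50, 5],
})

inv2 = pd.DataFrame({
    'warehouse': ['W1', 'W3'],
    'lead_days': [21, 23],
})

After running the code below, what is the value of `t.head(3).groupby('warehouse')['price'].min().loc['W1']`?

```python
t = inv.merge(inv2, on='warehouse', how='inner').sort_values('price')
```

merge on 'warehouse' (how='inner') → 6 rows:
   price supplier warehouse  reorder  lead_days
0     62   Vertex        W1       67         21
1     30   Vertex        W1       99         21
2     68     Acme        W3       32         23
3    138   Vertex        W1       20         21
4      8  Soylent        W1       50         21
5     56  Soylent        W3        5         23
sort by price:
   price supplier warehouse  reorder  lead_days
4      8  Soylent        W1       50         21
1     30   Vertex        W1       99         21
5     56  Soylent        W3        5         23
0     62   Vertex        W1       67         21
2     68     Acme        W3       32         23
3    138   Vertex        W1       20         21
take first 3 rows:
   price supplier warehouse  reorder  lead_days
4      8  Soylent        W1       50         21
1     30   Vertex        W1       99         21
5     56  Soylent        W3        5         23
group by warehouse, min of price:
warehouse
W1     8
W3    56
Name: price, dtype: int64
Reading off the value at index 'W1', we get 8.

8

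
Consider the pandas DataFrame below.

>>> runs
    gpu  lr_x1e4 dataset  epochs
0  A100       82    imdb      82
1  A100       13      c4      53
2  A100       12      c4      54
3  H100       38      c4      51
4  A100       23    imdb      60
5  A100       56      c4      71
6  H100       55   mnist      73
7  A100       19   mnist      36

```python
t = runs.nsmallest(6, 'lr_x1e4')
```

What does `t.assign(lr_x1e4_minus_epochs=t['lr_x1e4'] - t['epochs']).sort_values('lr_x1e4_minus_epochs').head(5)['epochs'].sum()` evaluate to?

take 6 rows with smallest lr_x1e4:
    gpu  lr_x1e4 dataset  epochs
2  A100       12      c4      54
1  A100       13      c4      53
7  A100       19   mnist      36
4  A100       23    imdb      60
3  H100       38      c4      51
6  H100       55   mnist      73
add column lr_x1e4_minus_epochs = t['lr_x1e4'] - t['epochs']:
    gpu  lr_x1e4 dataset  epochs  lr_x1e4_minus_epochs
2  A100       12      c4      54                   -42
1  A100       13      c4      53                   -40
7  A100       19   mnist      36                   -17
4  A100       23    imdb      60                   -37
3  H100       38      c4      51                   -13
6  H100       55   mnist      73                   -18
sort by lr_x1e4_minus_epochs:
    gpu  lr_x1e4 dataset  epochs  lr_x1e4_minus_epochs
2  A100       12      c4      54                   -42
1  A100       13      c4      53                   -40
4  A100       23    imdb      60                   -37
6  H100       55   mnist      73                   -18
7  A100       19   mnist      36                   -17
3  H100       38      c4      51                   -13
take first 5 rows:
    gpu  lr_x1e4 dataset  epochs  lr_x1e4_minus_epochs
2  A100       12      c4      54                   -42
1  A100       13      c4      53                   -40
4  A100       23    imdb      60                   -37
6  H100       55   mnist      73                   -18
7  A100       19   mnist      36                   -17
Taking the sum of column 'epochs' gives 276.

276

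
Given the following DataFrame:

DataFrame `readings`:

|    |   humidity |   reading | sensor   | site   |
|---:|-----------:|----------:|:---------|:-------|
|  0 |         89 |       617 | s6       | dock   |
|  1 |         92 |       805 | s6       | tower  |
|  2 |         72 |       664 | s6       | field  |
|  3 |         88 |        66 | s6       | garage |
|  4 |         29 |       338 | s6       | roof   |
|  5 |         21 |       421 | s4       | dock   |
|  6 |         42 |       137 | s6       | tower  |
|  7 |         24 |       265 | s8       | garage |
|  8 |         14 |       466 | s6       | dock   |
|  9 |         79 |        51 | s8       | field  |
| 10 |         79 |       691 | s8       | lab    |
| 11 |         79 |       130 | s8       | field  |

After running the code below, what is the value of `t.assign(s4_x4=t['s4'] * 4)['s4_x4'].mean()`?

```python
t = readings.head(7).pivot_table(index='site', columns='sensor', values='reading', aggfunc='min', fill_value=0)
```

336.8

take first 7 rows:
   humidity  reading sensor    site
0        89      617     s6    dock
1        92      805     s6   tower
2        72      664     s6   field
3        88       66     s6  garage
4        29      338     s6    roof
5        21      421     s4    dock
6        42      137     s6   tower
pivot: rows=site, cols=sensor, min(reading):
sensor   s4   s6
site            
dock    421  617
field     0  664
garage    0   66
roof      0  338
tower     0  137
add column s4_x4 = t['s4'] * 4:
sensor   s4   s6  s4_x4
site                   
dock    421  617   1684
field     0  664      0
garage    0   66      0
roof      0  338      0
tower     0  137      0
Hence 336.8.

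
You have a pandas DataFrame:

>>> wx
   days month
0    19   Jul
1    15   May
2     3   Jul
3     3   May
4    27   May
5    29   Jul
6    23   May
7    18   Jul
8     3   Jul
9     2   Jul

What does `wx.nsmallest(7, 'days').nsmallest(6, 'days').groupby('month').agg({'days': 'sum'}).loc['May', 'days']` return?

18

take 7 rows with smallest days:
   days month
9     2   Jul
2     3   Jul
3     3   May
8     3   Jul
1    15   May
7    18   Jul
0    19   Jul
take 6 rows with smallest days:
   days month
9     2   Jul
2     3   Jul
3     3   May
8     3   Jul
1    15   May
7    18   Jul
group by month, sum of days:
       days
month      
Jul      26
May      18
Finally, value at row 'May', column 'days' = 18.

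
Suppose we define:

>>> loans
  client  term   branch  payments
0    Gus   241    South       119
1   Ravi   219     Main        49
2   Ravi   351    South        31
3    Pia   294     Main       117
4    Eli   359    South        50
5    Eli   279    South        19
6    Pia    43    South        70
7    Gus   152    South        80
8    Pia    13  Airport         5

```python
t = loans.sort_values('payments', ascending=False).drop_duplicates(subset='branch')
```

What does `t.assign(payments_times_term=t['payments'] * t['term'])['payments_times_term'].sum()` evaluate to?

63142

sort by payments descending:
  client  term   branch  payments
0    Gus   241    South       119
3    Pia   294     Main       117
7    Gus   152    South        80
6    Pia    43    South        70
4    Eli   359    South        50
1   Ravi   219     Main        49
2   Ravi   351    South        31
5    Eli   279    South        19
8    Pia    13  Airport         5
drop duplicate branch (keep=first):
  client  term   branch  payments
0    Gus   241    South       119
3    Pia   294     Main       117
8    Pia    13  Airport         5
add column payments_times_term = t['payments'] * t['term']:
  client  term   branch  payments  payments_times_term
0    Gus   241    South       119                28679
3    Pia   294     Main       117                34398
8    Pia    13  Airport         5                   65
Hence 63142.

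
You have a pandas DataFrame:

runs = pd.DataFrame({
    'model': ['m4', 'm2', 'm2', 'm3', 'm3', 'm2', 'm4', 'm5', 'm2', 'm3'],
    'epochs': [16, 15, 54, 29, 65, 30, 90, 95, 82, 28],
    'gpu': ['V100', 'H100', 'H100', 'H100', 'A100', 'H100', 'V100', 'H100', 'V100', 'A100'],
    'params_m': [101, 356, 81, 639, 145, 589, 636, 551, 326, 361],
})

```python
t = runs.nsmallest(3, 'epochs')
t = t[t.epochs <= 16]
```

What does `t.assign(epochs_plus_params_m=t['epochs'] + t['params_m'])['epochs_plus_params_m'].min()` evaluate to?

117

take 3 rows with smallest epochs:
  model  epochs   gpu  params_m
1    m2      15  H100       356
0    m4      16  V100       101
9    m3      28  A100       361
filter rows where epochs <= 16:
  model  epochs   gpu  params_m
1    m2      15  H100       356
0    m4      16  V100       101
add column epochs_plus_params_m = t['epochs'] + t['params_m']:
  model  epochs   gpu  params_m  epochs_plus_params_m
1    m2      15  H100       356                   371
0    m4      16  V100       101                   117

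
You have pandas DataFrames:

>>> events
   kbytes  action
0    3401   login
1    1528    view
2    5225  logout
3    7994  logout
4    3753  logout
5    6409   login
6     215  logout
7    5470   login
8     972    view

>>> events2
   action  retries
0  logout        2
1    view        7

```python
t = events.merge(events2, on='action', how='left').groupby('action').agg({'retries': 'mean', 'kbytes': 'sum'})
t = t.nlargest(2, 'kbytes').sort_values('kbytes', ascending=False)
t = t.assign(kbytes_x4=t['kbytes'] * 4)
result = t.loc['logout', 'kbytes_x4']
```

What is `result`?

merge on 'action' (how='left') → 9 rows:
   kbytes  action  retries
0    3401   login      NaN
1    1528    view      7.0
2    5225  logout      2.0
3    7994  logout      2.0
4    3753  logout      2.0
5    6409   login      NaN
6     215  logout      2.0
7    5470   login      NaN
8     972    view      7.0
group by action: mean(retries), sum(kbytes):
        retries  kbytes
action                 
login       NaN   15280
logout      2.0   17187
view        7.0    2500
take 2 rows with largest kbytes:
        retries  kbytes
action                 
logout      2.0   17187
login       NaN   15280
sort by kbytes descending:
        retries  kbytes
action                 
logout      2.0   17187
login       NaN   15280
add column kbytes_x4 = t['kbytes'] * 4:
        retries  kbytes  kbytes_x4
action                            
logout      2.0   17187      68748
login       NaN   15280      61120

68748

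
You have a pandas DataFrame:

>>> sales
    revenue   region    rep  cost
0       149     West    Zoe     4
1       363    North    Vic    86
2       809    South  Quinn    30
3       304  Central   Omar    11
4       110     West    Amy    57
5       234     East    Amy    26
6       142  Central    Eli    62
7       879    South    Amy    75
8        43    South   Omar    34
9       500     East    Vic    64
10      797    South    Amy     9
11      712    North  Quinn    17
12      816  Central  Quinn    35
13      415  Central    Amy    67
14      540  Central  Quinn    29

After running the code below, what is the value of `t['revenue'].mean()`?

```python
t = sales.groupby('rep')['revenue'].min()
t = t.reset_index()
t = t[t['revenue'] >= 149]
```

350.666666667

group by rep, min of revenue:
rep
Amy      110
Eli      142
Omar      43
Quinn    540
Vic      363
Zoe      149
Name: revenue, dtype: int64
reset_index():
     rep  revenue
0    Amy      110
1    Eli      142
2   Omar       43
3  Quinn      540
4    Vic      363
5    Zoe      149
filter rows where revenue >= 149:
     rep  revenue
3  Quinn      540
4    Vic      363
5    Zoe      149
mean of column 'revenue' → 350.666666667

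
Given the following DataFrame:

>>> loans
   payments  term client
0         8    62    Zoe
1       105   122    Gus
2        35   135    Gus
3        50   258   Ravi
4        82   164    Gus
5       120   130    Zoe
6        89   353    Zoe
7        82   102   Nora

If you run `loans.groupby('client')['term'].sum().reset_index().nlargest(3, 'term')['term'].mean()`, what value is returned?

408.0

group by client, sum of term:
client
Gus     421
Nora    102
Ravi    258
Zoe     545
Name: term, dtype: int64
reset_index():
  client  term
0    Gus   421
1   Nora   102
2   Ravi   258
3    Zoe   545
take 3 rows with largest term:
  client  term
3    Zoe   545
0    Gus   421
2   Ravi   258
Hence 408.0.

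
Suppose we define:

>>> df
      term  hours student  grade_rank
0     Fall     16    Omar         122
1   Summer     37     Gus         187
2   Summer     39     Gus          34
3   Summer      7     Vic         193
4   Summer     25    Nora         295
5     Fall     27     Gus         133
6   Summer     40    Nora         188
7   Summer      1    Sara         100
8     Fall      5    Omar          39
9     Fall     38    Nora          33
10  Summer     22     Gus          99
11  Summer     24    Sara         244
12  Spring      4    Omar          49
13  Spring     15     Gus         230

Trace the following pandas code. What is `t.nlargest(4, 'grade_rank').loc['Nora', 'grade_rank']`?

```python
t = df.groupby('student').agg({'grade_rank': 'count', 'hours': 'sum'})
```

3

group by student: count(grade_rank), sum(hours):
         grade_rank  hours
student                   
Gus               5    140
Nora              3    103
Omar              3     25
Sara              2     25
Vic               1      7
take 4 rows with largest grade_rank:
         grade_rank  hours
student                   
Gus               5    140
Nora              3    103
Omar              3     25
Sara              2     25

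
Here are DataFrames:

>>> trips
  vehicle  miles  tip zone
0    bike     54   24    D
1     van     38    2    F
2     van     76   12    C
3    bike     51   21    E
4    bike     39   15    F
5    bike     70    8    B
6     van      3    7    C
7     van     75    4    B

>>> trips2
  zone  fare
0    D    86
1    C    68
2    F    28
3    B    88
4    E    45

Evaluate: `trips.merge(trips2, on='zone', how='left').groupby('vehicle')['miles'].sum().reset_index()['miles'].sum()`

merge on 'zone' (how='left') → 8 rows:
  vehicle  miles  tip zone  fare
0    bike     54   24    D    86
1     van     38    2    F    28
2     van     76   12    C    68
3    bike     51   21    E    45
4    bike     39   15    F    28
5    bike     70    8    B    88
6     van      3    7    C    68
7     van     75    4    B    88
group by vehicle, sum of miles:
vehicle
bike    214
van     192
Name: miles, dtype: int64
reset_index():
  vehicle  miles
0    bike    214
1     van    192
Then the sum of column 'miles': 406

406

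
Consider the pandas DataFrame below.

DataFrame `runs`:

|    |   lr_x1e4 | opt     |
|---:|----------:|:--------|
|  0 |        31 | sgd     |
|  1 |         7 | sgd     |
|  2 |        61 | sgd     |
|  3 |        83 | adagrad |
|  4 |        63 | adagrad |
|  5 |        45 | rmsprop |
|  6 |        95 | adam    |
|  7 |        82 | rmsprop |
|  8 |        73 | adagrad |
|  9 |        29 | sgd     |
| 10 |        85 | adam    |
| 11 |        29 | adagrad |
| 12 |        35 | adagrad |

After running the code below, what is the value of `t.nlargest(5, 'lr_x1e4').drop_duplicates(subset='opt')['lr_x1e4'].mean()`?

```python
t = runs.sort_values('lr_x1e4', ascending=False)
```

sort by lr_x1e4 descending:
    lr_x1e4      opt
6        95     adam
10       85     adam
3        83  adagrad
7        82  rmsprop
8        73  adagrad
4        63  adagrad
2        61      sgd
5        45  rmsprop
12       35  adagrad
0        31      sgd
9        29      sgd
11       29  adagrad
1         7      sgd
take 5 rows with largest lr_x1e4:
    lr_x1e4      opt
6        95     adam
10       85     adam
3        83  adagrad
7        82  rmsprop
8        73  adagrad
drop duplicate opt (keep=first):
   lr_x1e4      opt
6       95     adam
3       83  adagrad
7       82  rmsprop

86.6666666667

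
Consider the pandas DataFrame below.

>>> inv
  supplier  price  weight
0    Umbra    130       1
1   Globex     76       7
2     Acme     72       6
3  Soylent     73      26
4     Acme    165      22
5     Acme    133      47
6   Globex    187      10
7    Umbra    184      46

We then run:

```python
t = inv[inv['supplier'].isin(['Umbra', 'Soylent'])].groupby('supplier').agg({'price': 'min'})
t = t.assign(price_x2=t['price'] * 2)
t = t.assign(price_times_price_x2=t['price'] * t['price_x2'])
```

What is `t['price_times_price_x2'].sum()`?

filter rows where supplier in ['Umbra', 'Soylent']:
  supplier  price  weight
0    Umbra    130       1
3  Soylent     73      26
7    Umbra    184      46
group by supplier, min of price:
          price
supplier       
Soylent      73
Umbra       130
add column price_x2 = t['price'] * 2:
          price  price_x2
supplier                 
Soylent      73       146
Umbra       130       260
add column price_times_price_x2 = t['price'] * t['price_x2']:
          price  price_x2  price_times_price_x2
supplier                                       
Soylent      73       146                 10658
Umbra       130       260                 33800
Finally, sum of column 'price_times_price_x2' = 44458.

44458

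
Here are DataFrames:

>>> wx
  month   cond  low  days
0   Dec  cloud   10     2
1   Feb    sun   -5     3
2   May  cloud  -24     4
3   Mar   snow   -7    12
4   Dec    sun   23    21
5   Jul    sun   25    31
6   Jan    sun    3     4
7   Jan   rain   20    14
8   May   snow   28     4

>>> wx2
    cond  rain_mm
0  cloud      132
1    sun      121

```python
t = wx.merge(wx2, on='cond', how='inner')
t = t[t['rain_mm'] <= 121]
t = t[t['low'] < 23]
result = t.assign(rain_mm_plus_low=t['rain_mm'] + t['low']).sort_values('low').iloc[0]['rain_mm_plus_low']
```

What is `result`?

merge on 'cond' (how='inner') → 6 rows:
  month   cond  low  days  rain_mm
0   Dec  cloud   10     2      132
1   Feb    sun   -5     3      121
2   May  cloud  -24     4      132
3   Dec    sun   23    21      121
4   Jul    sun   25    31      121
5   Jan    sun    3     4      121
filter rows where rain_mm <= 121:
  month cond  low  days  rain_mm
1   Feb  sun   -5     3      121
3   Dec  sun   23    21      121
4   Jul  sun   25    31      121
5   Jan  sun    3     4      121
filter rows where low < 23:
  month cond  low  days  rain_mm
1   Feb  sun   -5     3      121
5   Jan  sun    3     4      121
add column rain_mm_plus_low = t['rain_mm'] + t['low']:
  month cond  low  days  rain_mm  rain_mm_plus_low
1   Feb  sun   -5     3      121               116
5   Jan  sun    3     4      121               124
sort by low:
  month cond  low  days  rain_mm  rain_mm_plus_low
1   Feb  sun   -5     3      121               116
5   Jan  sun    3     4      121               124

116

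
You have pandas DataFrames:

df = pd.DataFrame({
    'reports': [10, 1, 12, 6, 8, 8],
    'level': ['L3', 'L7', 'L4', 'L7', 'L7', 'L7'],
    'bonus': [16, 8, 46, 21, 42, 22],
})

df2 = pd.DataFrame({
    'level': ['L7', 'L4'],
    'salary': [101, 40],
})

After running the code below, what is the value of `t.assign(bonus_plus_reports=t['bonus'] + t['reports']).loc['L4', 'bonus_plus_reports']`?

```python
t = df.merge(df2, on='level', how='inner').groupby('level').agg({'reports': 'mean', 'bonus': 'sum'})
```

merge on 'level' (how='inner') → 5 rows:
   reports level  bonus  salary
0        1    L7      8     101
1       12    L4     46      40
2        6    L7     21     101
3        8    L7     42     101
4        8    L7     22     101
group by level: mean(reports), sum(bonus):
       reports  bonus
level                
L4       12.00     46
L7        5.75     93
add column bonus_plus_reports = t['bonus'] + t['reports']:
       reports  bonus  bonus_plus_reports
level                                    
L4       12.00     46               58.00
L7        5.75     93               98.75
Taking the value at row 'L4', column 'bonus_plus_reports' gives 58.0.

58.0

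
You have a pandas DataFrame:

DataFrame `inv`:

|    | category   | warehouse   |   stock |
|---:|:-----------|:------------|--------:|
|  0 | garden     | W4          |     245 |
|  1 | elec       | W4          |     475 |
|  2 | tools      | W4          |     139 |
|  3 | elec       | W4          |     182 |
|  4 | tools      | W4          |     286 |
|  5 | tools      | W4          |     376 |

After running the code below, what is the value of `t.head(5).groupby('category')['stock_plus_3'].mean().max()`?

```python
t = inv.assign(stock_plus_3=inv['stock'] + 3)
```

add column stock_plus_3 = inv['stock'] + 3:
  category warehouse  stock  stock_plus_3
0   garden        W4    245           248
1     elec        W4    475           478
2    tools        W4    139           142
3     elec        W4    182           185
4    tools        W4    286           289
5    tools        W4    376           379
take first 5 rows:
  category warehouse  stock  stock_plus_3
0   garden        W4    245           248
1     elec        W4    475           478
2    tools        W4    139           142
3     elec        W4    182           185
4    tools        W4    286           289
group by category, mean of stock_plus_3:
category
elec      331.5
garden    248.0
tools     215.5
Name: stock_plus_3, dtype: float64
Finally, max of the resulting series = 331.5.

331.5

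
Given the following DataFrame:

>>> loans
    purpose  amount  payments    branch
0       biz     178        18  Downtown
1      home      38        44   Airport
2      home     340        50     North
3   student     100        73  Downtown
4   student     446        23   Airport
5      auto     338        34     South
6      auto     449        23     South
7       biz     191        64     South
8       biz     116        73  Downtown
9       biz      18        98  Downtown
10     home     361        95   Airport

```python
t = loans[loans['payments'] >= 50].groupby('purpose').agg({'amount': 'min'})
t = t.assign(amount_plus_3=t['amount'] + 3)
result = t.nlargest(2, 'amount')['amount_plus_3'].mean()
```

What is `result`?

223.0

filter rows where payments >= 50:
    purpose  amount  payments    branch
2      home     340        50     North
3   student     100        73  Downtown
7       biz     191        64     South
8       biz     116        73  Downtown
9       biz      18        98  Downtown
10     home     361        95   Airport
group by purpose, min of amount:
         amount
purpose        
biz          18
home        340
student     100
add column amount_plus_3 = t['amount'] + 3:
         amount  amount_plus_3
purpose                       
biz          18             21
home        340            343
student     100            103
take 2 rows with largest amount:
         amount  amount_plus_3
purpose                       
home        340            343
student     100            103
So mean() = 223.0.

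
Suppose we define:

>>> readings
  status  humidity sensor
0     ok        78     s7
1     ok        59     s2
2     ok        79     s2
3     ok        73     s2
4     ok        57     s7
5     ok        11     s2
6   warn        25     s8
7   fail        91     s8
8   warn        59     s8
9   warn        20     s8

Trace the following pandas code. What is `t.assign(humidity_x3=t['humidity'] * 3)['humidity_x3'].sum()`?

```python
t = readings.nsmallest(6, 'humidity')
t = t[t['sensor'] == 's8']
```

312

take 6 rows with smallest humidity:
  status  humidity sensor
5     ok        11     s2
9   warn        20     s8
6   warn        25     s8
4     ok        57     s7
1     ok        59     s2
8   warn        59     s8
filter rows where sensor == 's8':
  status  humidity sensor
9   warn        20     s8
6   warn        25     s8
8   warn        59     s8
add column humidity_x3 = t['humidity'] * 3:
  status  humidity sensor  humidity_x3
9   warn        20     s8           60
6   warn        25     s8           75
8   warn        59     s8          177
Taking the sum of column 'humidity_x3' gives 312.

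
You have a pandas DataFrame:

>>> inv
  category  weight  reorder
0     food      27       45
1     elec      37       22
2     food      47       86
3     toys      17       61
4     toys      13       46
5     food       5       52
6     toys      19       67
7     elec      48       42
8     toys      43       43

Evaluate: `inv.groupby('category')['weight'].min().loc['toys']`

13

group by category, min of weight:
category
elec    37
food     5
toys    13
Name: weight, dtype: int64
Hence 13.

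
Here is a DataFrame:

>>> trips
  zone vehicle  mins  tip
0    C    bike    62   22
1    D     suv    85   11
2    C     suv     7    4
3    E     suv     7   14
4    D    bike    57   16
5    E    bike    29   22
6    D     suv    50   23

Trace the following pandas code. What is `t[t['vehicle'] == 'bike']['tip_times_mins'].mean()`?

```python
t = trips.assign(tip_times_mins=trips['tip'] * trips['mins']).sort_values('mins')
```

add column tip_times_mins = trips['tip'] * trips['mins']:
  zone vehicle  mins  tip  tip_times_mins
0    C    bike    62   22            1364
1    D     suv    85   11             935
2    C     suv     7    4              28
3    E     suv     7   14              98
4    D    bike    57   16             912
5    E    bike    29   22             638
6    D     suv    50   23            1150
sort by mins:
  zone vehicle  mins  tip  tip_times_mins
2    C     suv     7    4              28
3    E     suv     7   14              98
5    E    bike    29   22             638
6    D     suv    50   23            1150
4    D    bike    57   16             912
0    C    bike    62   22            1364
1    D     suv    85   11             935
filter rows where vehicle == 'bike':
  zone vehicle  mins  tip  tip_times_mins
5    E    bike    29   22             638
4    D    bike    57   16             912
0    C    bike    62   22            1364
Reading off the mean of column 'tip_times_mins', we get 971.333333333.

971.333333333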